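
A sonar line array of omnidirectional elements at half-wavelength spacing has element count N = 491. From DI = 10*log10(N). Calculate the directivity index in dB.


DI = 10*log10(491) = 26.91

26.91 dB


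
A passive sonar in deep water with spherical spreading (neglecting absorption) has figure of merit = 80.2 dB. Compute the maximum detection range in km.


At max range FOM = TL, so 20*log10(R) = 80.2
R = 10^(80.2/20) = 10232.93 m = 10.23 km

10.23 km


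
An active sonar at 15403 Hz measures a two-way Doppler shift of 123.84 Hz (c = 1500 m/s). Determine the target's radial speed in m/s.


From fd = 2*f*v/c, v = c*fd/(2*f) = 1500 * 123.84 / (2*15403) = 6.03

6.03 m/s


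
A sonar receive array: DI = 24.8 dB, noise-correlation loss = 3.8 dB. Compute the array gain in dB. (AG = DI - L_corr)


AG = DI - L_corr = 24.8 - 3.8 = 21.0

21.0 dB


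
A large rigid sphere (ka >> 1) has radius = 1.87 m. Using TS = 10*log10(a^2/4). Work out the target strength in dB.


TS = 10*log10(1.87^2 / 4) = 10*log10(0.874225) = -0.58

-0.58 dB


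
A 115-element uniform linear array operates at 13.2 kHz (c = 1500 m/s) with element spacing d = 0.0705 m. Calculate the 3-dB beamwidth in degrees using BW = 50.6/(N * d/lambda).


Step 1: lambda = 1500/13200 = 0.11364 m
Step 2: d/lambda = 0.0705/0.11364 = 0.6204
Step 3: BW = 50.6/(N * d/lambda) = 50.6/(115 * 0.6204) = 0.71

0.71 deg


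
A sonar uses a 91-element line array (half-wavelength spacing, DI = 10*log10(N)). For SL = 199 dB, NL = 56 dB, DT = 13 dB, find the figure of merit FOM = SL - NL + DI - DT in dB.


149.59 dB


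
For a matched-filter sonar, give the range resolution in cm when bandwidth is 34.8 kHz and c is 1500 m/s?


dR = c/(2*BW) = 1500 / (2 * 34.8e3) = 0.0216 m = 2.16 cm

2.16 cm


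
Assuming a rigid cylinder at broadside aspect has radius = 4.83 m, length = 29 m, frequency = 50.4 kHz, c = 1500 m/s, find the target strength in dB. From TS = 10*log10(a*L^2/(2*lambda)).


48.34 dB


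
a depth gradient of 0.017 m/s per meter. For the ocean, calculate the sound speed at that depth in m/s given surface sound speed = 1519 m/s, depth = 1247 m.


1540.199 m/s


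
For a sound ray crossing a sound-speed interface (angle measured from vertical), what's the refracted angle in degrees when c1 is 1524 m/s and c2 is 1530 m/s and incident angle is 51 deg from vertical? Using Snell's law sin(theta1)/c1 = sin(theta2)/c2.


sin(theta2) = (c2/c1)*sin(theta1) = (1530/1524)*sin(51 deg) = 0.78021
theta2 = arcsin(0.78021) = 51.28

51.28 deg


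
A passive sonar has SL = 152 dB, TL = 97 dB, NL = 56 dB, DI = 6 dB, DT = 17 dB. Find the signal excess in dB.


-12 dB


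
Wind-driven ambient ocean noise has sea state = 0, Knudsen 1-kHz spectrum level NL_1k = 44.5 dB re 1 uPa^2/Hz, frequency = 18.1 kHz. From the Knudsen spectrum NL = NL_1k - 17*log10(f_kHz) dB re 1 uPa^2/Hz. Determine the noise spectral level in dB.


NL = NL_1k - 17*log10(f_kHz) = 44.5 - 17*log10(18.1) = 44.5 - (21.38) = 23.12

23.12 dB


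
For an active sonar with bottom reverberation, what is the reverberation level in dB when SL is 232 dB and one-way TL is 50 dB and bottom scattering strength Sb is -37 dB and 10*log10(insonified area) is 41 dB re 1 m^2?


136 dB


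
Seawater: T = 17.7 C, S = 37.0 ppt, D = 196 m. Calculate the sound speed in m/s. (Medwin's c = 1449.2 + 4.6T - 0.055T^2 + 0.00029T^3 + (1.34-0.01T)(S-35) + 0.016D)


1520.46 m/s


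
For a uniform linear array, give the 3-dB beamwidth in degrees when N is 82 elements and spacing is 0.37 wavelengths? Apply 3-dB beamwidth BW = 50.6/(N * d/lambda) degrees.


BW = 50.6 / (82 * 0.37) = 50.6 / 30.34 = 1.67

1.67 deg


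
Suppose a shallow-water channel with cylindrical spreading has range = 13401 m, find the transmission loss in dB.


TL = 10*log10(13401) = 41.27

41.27 dB


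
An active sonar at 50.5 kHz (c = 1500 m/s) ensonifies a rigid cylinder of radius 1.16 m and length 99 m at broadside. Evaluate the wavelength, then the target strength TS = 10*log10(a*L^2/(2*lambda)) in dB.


Step 1: lambda = c/f = 1500/50500 = 0.0297 m
Step 2: TS = 10*log10(a*L^2/(2*lambda)) = 10*log10(1.16*99^2/(2*0.0297)) = 52.82

52.82 dB


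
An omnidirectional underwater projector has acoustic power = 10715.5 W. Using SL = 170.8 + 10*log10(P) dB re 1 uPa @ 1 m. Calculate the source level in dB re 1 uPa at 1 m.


SL = 170.8 + 10*log10(10715.5) = 170.8 + 40.3 = 211.1

211.1 dB


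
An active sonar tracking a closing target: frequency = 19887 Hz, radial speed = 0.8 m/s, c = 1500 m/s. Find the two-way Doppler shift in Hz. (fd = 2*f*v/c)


fd = 2*f*v/c = 2 * 19887 * 0.8 / 1500 = 21.21

21.21 Hz


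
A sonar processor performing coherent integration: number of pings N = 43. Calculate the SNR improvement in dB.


Gain = 10*log10(43) = 16.33

16.33 dB


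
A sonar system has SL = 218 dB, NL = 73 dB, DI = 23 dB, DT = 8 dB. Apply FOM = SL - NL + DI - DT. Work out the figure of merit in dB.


FOM = SL - NL + DI - DT = 218 - 73 + 23 - 8 = 160

160 dB


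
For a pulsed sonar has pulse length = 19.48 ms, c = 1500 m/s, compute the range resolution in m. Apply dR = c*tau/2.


dR = c*tau/2 = 1500 * 19.48e-3 / 2 = 14.61

14.61 m


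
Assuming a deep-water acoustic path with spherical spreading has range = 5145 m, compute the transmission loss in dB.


TL = 20*log10(5145) = 74.23

74.23 dB


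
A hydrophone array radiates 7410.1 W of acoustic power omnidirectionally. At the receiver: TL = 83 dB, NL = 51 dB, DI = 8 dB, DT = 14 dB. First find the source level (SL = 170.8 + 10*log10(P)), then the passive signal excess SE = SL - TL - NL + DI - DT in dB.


Step 1: SL = 170.8 + 10*log10(7410.1) = 209.5 dB
Step 2: SE = SL - TL - NL + DI - DT = 209.5 - 83 - 51 + 8 - 14 = 69.5

69.5 dB


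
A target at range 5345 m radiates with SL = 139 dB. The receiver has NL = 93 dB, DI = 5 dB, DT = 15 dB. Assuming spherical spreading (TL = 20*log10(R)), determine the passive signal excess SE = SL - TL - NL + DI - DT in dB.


-38.56 dB


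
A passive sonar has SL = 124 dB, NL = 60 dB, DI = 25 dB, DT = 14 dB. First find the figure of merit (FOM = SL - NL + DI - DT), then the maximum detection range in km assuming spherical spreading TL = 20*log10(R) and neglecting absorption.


Step 1: FOM = SL - NL + DI - DT = 124 - 60 + 25 - 14 = 75 dB
Step 2: at max range FOM = TL = 20*log10(R), so R = 10^(75/20) = 5623.41 m = 5.62 km

5.62 km


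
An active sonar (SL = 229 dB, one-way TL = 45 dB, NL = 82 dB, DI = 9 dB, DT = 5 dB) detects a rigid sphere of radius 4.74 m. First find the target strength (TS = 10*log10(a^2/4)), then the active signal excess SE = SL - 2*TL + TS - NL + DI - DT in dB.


Step 1: TS = 10*log10(4.74^2/4) = 7.49 dB
Step 2: SE = SL - 2*TL + TS - NL + DI - DT = 229 - 2*45 + (7.49) - 82 + 9 - 5 = 68.49

68.49 dB


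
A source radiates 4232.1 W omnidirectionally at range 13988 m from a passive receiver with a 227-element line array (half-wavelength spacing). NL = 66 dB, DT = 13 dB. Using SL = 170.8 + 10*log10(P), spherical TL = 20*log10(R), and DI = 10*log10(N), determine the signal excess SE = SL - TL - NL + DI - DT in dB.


68.71 dB


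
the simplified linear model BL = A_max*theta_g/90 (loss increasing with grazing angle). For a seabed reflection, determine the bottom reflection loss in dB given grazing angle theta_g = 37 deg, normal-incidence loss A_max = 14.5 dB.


BL = A_max * theta_g / 90 = 14.5 * 37 / 90 = 5.96

5.96 dB


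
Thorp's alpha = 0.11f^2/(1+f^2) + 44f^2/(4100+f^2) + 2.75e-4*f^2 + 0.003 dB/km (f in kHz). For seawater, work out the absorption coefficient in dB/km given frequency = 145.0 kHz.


f^2 = 21025.0
alpha = 0.11*21025.0/(1+21025.0) + 44*21025.0/(4100+21025.0) + 2.75e-4*21025.0 + 0.003 = 42.715

42.715 dB/km


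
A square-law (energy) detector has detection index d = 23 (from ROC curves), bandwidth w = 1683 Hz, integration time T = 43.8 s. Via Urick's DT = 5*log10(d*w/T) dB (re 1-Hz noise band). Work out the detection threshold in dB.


DT = 5*log10(d*w/T) = 5*log10(23 * 1683 / 43.8) = 5*log10(883.77) = 14.73

14.73 dB


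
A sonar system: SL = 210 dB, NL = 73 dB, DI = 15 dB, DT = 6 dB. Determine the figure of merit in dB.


FOM = SL - NL + DI - DT = 210 - 73 + 15 - 6 = 146

146 dB


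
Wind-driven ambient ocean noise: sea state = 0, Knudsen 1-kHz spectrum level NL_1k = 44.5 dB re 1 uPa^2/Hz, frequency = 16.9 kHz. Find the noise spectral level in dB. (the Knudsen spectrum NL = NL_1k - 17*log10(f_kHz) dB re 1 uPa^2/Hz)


NL = NL_1k - 17*log10(f_kHz) = 44.5 - 17*log10(16.9) = 44.5 - (20.87) = 23.63

23.63 dB


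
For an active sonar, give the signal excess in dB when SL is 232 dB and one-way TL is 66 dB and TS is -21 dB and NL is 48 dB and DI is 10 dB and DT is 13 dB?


SE = SL - 2*TL + TS - NL + DI - DT = 232 - 2*66 + (-21) - 48 + 10 - 13 = 28

28 dB


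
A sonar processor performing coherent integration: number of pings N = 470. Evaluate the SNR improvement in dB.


Gain = 10*log10(470) = 26.72

26.72 dB


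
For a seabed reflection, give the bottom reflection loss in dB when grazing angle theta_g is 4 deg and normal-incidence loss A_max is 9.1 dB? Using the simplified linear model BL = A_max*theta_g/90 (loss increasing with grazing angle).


BL = A_max * theta_g / 90 = 9.1 * 4 / 90 = 0.4

0.4 dB


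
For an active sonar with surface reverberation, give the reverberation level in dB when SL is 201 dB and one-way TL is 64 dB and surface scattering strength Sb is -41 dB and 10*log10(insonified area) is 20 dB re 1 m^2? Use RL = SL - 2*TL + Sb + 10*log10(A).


52 dB


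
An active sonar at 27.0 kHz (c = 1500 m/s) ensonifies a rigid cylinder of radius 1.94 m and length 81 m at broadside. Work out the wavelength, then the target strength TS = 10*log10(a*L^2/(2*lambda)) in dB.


Step 1: lambda = c/f = 1500/27000 = 0.05556 m
Step 2: TS = 10*log10(a*L^2/(2*lambda)) = 10*log10(1.94*81^2/(2*0.05556)) = 50.59

50.59 dB


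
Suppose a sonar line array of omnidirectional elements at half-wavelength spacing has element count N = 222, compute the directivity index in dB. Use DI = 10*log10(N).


DI = 10*log10(222) = 23.46

23.46 dB


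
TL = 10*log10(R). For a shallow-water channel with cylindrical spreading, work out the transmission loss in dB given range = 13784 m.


TL = 10*log10(13784) = 41.39

41.39 dB


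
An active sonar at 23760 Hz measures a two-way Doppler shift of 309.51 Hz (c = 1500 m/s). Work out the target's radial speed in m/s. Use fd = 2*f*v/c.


From fd = 2*f*v/c, v = c*fd/(2*f) = 1500 * 309.51 / (2*23760) = 9.77

9.77 m/s


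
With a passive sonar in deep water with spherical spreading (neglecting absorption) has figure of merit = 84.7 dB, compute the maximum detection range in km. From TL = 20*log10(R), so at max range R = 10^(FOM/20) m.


At max range FOM = TL, so 20*log10(R) = 84.7
R = 10^(84.7/20) = 17179.08 m = 17.18 km

17.18 km


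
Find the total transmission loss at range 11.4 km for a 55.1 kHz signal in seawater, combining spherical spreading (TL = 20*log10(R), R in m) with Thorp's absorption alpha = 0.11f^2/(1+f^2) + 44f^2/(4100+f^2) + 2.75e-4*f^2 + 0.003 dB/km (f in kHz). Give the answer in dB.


Step 1 (Thorp): alpha = 0.11*3036.01/(1+3036.01) + 44*3036.01/(4100+3036.01) + 2.75e-4*3036.01 + 0.003 = 19.6676 dB/km
Step 2: TL_spread = 20*log10(11400) = 81.14 dB
Step 3: TL_abs = alpha*R = 19.6676 * 11.4 = 224.21 dB
Step 4: TL_total = 81.14 + 224.21 = 305.35

305.35 dB


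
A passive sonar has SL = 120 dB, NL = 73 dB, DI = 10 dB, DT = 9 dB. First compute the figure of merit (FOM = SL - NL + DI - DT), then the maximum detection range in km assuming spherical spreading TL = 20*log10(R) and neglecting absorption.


Step 1: FOM = SL - NL + DI - DT = 120 - 73 + 10 - 9 = 48 dB
Step 2: at max range FOM = TL = 20*log10(R), so R = 10^(48/20) = 251.19 m = 0.25 km

0.25 km


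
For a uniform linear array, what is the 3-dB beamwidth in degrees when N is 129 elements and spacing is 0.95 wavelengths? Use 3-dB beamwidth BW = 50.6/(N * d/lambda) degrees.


BW = 50.6 / (129 * 0.95) = 50.6 / 122.55 = 0.41

0.41 deg


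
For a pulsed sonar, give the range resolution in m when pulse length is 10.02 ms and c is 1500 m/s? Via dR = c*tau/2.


dR = c*tau/2 = 1500 * 10.02e-3 / 2 = 7.515

7.515 m


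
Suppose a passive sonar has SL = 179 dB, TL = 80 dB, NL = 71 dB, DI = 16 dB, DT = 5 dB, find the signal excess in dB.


SE = SL - TL - NL + DI - DT = 179 - 80 - 71 + 16 - 5 = 39

39 dB


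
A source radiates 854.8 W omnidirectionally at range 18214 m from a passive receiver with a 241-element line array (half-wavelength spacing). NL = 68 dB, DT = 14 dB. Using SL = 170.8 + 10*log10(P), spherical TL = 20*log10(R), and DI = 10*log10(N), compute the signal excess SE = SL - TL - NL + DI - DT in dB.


56.73 dB


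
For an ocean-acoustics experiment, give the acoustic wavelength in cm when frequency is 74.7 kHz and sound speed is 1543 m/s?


lambda = c/f = 1543 / 74700 = 0.0207 m = 2.07 cm

2.07 cm


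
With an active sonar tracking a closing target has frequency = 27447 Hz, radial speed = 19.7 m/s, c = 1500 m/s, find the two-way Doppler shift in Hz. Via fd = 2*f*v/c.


fd = 2*f*v/c = 2 * 27447 * 19.7 / 1500 = 720.94

720.94 Hz


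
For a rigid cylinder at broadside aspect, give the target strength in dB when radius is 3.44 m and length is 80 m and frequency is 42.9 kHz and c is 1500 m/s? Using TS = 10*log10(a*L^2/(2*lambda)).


lambda = 1500/42900 = 0.03497 m
TS = 10*log10(3.44*80^2/(2*0.03497)) = 54.98

54.98 dB


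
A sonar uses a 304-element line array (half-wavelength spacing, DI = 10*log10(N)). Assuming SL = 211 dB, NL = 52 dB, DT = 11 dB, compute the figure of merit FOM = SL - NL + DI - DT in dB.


Step 1: DI = 10*log10(304) = 24.83 dB
Step 2: FOM = SL - NL + DI - DT = 211 - 52 + 24.83 - 11 = 172.83

172.83 dB


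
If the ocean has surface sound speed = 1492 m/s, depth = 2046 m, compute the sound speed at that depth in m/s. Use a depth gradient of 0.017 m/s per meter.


c = 1492 + 0.017 * 2046 = 1526.782

1526.782 m/s


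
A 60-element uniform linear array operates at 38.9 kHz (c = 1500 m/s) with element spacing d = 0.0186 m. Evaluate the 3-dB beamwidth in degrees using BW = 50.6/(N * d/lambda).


1.75 deg


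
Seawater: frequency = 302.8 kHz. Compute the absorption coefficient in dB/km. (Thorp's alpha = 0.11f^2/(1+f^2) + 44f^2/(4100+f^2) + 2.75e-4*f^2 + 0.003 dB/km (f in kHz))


f^2 = 91687.84
alpha = 0.11*91687.84/(1+91687.84) + 44*91687.84/(4100+91687.84) + 2.75e-4*91687.84 + 0.003 = 67.444

67.444 dB/km


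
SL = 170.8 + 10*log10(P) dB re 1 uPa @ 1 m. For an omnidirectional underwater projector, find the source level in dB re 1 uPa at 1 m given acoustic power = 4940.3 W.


207.74 dB


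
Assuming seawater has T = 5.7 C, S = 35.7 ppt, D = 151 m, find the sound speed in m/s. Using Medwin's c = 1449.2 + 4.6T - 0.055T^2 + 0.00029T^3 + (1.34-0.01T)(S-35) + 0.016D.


c = 1449.2 + 4.6*5.7 - 0.055*5.7^2 + 0.00029*5.7^3 + (1.34 - 0.01*5.7)*(35.7 - 35) + 0.016*151 = 1477.0

1477.0 m/s


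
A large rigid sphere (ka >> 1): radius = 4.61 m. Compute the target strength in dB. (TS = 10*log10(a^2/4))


TS = 10*log10(4.61^2 / 4) = 10*log10(5.313025) = 7.25

7.25 dB


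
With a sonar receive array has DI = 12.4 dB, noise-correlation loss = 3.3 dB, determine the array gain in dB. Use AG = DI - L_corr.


AG = DI - L_corr = 12.4 - 3.3 = 9.1

9.1 dB


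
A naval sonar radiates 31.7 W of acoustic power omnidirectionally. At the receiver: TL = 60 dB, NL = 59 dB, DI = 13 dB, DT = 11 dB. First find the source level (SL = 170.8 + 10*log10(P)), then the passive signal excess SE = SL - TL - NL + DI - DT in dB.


Step 1: SL = 170.8 + 10*log10(31.7) = 185.81 dB
Step 2: SE = SL - TL - NL + DI - DT = 185.81 - 60 - 59 + 13 - 11 = 68.81

68.81 dB


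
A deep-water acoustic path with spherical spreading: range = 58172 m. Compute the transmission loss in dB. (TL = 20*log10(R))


TL = 20*log10(58172) = 95.29

95.29 dB


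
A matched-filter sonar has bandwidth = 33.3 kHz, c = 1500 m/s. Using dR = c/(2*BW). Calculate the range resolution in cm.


dR = c/(2*BW) = 1500 / (2 * 33.3e3) = 0.0225 m = 2.25 cm

2.25 cm


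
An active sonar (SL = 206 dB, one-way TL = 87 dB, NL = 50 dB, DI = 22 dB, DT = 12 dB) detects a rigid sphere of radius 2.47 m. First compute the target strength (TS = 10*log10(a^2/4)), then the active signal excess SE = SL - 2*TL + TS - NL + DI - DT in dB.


Step 1: TS = 10*log10(2.47^2/4) = 1.83 dB
Step 2: SE = SL - 2*TL + TS - NL + DI - DT = 206 - 2*87 + (1.83) - 50 + 22 - 12 = -6.17

-6.17 dB


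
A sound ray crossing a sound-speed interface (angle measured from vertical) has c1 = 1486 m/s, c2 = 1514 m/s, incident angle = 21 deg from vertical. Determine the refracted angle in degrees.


sin(theta2) = (c2/c1)*sin(theta1) = (1514/1486)*sin(21 deg) = 0.36512
theta2 = arcsin(0.36512) = 21.41

21.41 deg


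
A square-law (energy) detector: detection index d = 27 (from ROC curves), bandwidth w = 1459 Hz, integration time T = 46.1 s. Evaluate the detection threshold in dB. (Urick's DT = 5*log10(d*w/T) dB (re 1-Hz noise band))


DT = 5*log10(d*w/T) = 5*log10(27 * 1459 / 46.1) = 5*log10(854.51) = 14.66

14.66 dB


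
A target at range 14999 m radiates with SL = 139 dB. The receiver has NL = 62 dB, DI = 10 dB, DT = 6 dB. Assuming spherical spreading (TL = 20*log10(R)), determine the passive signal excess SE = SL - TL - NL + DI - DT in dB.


Step 1: TL = 20*log10(14999) = 83.52 dB
Step 2: SE = 139 - 83.52 - 62 + 10 - 6 = -2.52

-2.52 dB


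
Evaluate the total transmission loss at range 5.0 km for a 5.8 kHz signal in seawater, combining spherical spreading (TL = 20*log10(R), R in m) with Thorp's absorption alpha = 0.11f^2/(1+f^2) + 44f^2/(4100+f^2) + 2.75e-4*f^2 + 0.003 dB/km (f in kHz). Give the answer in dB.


76.37 dB


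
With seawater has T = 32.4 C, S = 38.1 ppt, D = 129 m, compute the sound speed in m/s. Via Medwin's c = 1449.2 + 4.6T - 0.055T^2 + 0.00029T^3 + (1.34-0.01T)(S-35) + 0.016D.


1555.58 m/s


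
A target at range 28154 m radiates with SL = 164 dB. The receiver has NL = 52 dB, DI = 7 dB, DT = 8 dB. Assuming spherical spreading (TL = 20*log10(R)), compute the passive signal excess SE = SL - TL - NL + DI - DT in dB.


Step 1: TL = 20*log10(28154) = 88.99 dB
Step 2: SE = 164 - 88.99 - 52 + 7 - 8 = 22.01

22.01 dB


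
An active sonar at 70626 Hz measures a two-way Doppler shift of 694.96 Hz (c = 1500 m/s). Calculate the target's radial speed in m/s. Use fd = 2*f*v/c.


From fd = 2*f*v/c, v = c*fd/(2*f) = 1500 * 694.96 / (2*70626) = 7.38

7.38 m/s


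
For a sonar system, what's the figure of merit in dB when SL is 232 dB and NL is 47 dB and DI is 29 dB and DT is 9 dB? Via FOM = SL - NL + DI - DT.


205 dB


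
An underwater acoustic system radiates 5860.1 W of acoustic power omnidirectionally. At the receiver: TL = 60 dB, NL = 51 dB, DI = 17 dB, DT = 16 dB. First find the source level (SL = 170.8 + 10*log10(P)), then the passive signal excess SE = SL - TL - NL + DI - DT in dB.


Step 1: SL = 170.8 + 10*log10(5860.1) = 208.48 dB
Step 2: SE = SL - TL - NL + DI - DT = 208.48 - 60 - 51 + 17 - 16 = 98.48

98.48 dB


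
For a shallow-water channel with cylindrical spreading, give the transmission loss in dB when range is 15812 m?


TL = 10*log10(15812) = 41.99

41.99 dB


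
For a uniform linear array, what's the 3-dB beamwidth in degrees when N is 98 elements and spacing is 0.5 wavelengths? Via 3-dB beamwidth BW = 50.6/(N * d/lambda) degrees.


BW = 50.6 / (98 * 0.5) = 50.6 / 49.0 = 1.03

1.03 deg


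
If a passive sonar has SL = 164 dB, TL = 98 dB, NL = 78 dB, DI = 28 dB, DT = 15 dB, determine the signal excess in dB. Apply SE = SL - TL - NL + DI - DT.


SE = SL - TL - NL + DI - DT = 164 - 98 - 78 + 28 - 15 = 1

1 dB


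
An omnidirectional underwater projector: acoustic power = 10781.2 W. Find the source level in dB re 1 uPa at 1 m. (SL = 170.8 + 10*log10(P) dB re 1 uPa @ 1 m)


SL = 170.8 + 10*log10(10781.2) = 170.8 + 40.33 = 211.13

211.13 dB


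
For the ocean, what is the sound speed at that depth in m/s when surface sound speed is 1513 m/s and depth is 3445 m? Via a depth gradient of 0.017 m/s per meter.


c = 1513 + 0.017 * 3445 = 1571.565

1571.565 m/s


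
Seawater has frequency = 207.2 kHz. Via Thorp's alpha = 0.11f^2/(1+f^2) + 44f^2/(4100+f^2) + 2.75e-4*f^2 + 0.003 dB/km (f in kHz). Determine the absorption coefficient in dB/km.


f^2 = 42931.84
alpha = 0.11*42931.84/(1+42931.84) + 44*42931.84/(4100+42931.84) + 2.75e-4*42931.84 + 0.003 = 52.084

52.084 dB/km


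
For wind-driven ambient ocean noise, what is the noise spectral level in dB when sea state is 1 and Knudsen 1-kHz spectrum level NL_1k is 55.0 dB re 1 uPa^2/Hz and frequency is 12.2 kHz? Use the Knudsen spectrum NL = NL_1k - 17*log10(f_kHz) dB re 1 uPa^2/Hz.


36.53 dB


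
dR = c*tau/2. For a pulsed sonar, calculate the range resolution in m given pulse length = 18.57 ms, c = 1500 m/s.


13.9275 m


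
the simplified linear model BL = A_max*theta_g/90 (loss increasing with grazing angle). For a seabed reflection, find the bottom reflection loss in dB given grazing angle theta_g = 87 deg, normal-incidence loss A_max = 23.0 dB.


22.23 dB


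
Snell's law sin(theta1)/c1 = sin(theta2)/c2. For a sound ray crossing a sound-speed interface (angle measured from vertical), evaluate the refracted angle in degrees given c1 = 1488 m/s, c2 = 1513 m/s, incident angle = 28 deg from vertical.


sin(theta2) = (c2/c1)*sin(theta1) = (1513/1488)*sin(28 deg) = 0.47736
theta2 = arcsin(0.47736) = 28.51

28.51 deg


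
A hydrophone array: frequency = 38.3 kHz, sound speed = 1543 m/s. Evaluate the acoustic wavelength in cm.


4.03 cm


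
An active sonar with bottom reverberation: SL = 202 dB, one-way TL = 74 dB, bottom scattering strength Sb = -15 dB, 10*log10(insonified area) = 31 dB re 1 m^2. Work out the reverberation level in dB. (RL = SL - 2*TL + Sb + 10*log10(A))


70 dB


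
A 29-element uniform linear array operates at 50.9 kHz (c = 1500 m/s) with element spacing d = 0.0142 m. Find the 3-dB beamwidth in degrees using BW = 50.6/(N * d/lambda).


Step 1: lambda = 1500/50900 = 0.02947 m
Step 2: d/lambda = 0.0142/0.02947 = 0.4818
Step 3: BW = 50.6/(N * d/lambda) = 50.6/(29 * 0.4818) = 3.62

3.62 deg


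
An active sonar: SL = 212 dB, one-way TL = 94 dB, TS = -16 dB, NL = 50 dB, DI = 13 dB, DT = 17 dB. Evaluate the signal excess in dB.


-46 dB


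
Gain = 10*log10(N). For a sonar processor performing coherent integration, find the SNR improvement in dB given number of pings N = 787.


Gain = 10*log10(787) = 28.96

28.96 dB


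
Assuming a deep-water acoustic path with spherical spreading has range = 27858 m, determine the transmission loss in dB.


88.9 dB


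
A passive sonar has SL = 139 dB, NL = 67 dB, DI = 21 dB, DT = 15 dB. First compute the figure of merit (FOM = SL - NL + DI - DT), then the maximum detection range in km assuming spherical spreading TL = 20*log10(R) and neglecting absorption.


Step 1: FOM = SL - NL + DI - DT = 139 - 67 + 21 - 15 = 78 dB
Step 2: at max range FOM = TL = 20*log10(R), so R = 10^(78/20) = 7943.28 m = 7.94 km

7.94 km


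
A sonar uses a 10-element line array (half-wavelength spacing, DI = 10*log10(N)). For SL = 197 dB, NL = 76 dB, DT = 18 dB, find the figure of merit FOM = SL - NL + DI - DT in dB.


Step 1: DI = 10*log10(10) = 10.0 dB
Step 2: FOM = SL - NL + DI - DT = 197 - 76 + 10.0 - 18 = 113.0

113.0 dB


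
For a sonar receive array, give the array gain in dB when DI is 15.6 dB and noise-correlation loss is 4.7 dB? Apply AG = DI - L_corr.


AG = DI - L_corr = 15.6 - 4.7 = 10.9

10.9 dB


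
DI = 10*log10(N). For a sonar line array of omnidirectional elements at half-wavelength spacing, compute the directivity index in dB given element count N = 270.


DI = 10*log10(270) = 24.31

24.31 dB


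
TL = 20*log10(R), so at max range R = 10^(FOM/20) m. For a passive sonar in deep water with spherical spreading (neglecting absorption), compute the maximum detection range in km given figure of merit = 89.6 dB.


30.2 km


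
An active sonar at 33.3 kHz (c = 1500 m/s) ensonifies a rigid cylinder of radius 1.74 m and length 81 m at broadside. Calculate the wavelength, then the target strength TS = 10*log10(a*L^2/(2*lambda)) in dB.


Step 1: lambda = c/f = 1500/33300 = 0.04505 m
Step 2: TS = 10*log10(a*L^2/(2*lambda)) = 10*log10(1.74*81^2/(2*0.04505)) = 51.03

51.03 dB


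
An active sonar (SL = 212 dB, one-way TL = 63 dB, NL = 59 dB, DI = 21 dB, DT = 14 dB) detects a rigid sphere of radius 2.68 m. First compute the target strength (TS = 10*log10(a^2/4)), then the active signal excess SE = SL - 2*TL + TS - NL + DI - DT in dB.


Step 1: TS = 10*log10(2.68^2/4) = 2.54 dB
Step 2: SE = SL - 2*TL + TS - NL + DI - DT = 212 - 2*63 + (2.54) - 59 + 21 - 14 = 36.54

36.54 dB


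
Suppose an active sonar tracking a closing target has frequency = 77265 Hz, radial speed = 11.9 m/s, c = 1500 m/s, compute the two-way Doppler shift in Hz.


1225.94 Hz


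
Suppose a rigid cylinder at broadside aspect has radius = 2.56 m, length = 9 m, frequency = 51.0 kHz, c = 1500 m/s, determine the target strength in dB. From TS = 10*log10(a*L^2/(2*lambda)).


35.47 dB


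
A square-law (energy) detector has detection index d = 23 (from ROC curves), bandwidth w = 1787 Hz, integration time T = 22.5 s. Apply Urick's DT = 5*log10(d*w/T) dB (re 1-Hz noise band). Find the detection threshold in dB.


DT = 5*log10(d*w/T) = 5*log10(23 * 1787 / 22.5) = 5*log10(1826.71) = 16.31

16.31 dB


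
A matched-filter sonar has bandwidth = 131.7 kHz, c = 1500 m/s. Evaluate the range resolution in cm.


dR = c/(2*BW) = 1500 / (2 * 131.7e3) = 0.0057 m = 0.57 cm

0.57 cm


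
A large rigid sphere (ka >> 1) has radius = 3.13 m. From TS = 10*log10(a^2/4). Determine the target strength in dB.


3.89 dB


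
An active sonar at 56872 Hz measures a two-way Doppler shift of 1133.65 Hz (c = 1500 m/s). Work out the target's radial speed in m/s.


14.95 m/s


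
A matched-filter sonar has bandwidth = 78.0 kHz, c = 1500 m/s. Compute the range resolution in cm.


0.96 cm


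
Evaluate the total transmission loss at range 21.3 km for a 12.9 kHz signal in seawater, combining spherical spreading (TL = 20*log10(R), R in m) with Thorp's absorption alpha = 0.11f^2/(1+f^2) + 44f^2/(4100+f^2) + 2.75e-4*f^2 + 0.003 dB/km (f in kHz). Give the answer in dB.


126.49 dB


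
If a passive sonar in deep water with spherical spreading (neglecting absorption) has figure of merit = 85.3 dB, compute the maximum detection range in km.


At max range FOM = TL, so 20*log10(R) = 85.3
R = 10^(85.3/20) = 18407.72 m = 18.41 km

18.41 km


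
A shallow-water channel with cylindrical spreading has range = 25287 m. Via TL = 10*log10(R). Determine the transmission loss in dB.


TL = 10*log10(25287) = 44.03

44.03 dB


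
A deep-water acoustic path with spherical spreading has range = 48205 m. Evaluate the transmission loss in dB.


TL = 20*log10(48205) = 93.66

93.66 dB


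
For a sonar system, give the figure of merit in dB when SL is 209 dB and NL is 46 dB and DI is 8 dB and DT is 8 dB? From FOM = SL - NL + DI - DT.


163 dB


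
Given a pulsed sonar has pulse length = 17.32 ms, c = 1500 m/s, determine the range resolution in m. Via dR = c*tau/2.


dR = c*tau/2 = 1500 * 17.32e-3 / 2 = 12.99

12.99 m


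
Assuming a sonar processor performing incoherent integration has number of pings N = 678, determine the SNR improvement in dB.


Gain = 5*log10(678) = 14.16

14.16 dB


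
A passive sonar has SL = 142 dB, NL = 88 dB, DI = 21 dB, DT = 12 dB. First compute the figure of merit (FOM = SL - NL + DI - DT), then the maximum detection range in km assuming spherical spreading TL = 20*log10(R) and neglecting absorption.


Step 1: FOM = SL - NL + DI - DT = 142 - 88 + 21 - 12 = 63 dB
Step 2: at max range FOM = TL = 20*log10(R), so R = 10^(63/20) = 1412.54 m = 1.41 km

1.41 km


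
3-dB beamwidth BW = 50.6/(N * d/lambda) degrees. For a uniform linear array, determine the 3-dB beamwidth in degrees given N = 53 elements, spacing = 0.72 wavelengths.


BW = 50.6 / (53 * 0.72) = 50.6 / 38.16 = 1.33

1.33 deg


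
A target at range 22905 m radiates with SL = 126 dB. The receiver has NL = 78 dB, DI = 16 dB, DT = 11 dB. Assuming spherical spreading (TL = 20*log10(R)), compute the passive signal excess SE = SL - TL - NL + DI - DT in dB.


-34.2 dB


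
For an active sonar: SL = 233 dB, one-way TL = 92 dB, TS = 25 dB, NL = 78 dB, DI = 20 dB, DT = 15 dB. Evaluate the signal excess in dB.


SE = SL - 2*TL + TS - NL + DI - DT = 233 - 2*92 + (25) - 78 + 20 - 15 = 1

1 dB


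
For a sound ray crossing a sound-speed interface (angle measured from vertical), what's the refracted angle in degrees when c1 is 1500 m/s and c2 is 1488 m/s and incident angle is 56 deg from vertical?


55.33 deg


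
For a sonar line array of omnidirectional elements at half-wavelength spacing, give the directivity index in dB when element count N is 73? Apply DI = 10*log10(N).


DI = 10*log10(73) = 18.63

18.63 dB


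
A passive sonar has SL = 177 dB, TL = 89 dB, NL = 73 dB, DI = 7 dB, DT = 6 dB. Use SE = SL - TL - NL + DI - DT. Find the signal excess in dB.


16 dB


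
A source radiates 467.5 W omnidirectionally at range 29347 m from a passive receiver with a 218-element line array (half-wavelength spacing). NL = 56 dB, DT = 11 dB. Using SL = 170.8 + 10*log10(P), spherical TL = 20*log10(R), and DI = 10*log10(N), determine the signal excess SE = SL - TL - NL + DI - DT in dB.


Step 1: SL = 170.8 + 10*log10(467.5) = 197.5 dB
Step 2: TL = 20*log10(29347) = 89.35 dB
Step 3: DI = 10*log10(218) = 23.38 dB
Step 4: SE = SL - TL - NL + DI - DT = 197.5 - 89.35 - 56 + 23.38 - 11 = 64.53

64.53 dB


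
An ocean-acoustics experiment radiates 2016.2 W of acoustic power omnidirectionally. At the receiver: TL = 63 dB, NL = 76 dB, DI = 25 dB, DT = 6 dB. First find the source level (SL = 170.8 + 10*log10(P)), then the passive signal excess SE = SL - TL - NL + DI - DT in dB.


Step 1: SL = 170.8 + 10*log10(2016.2) = 203.85 dB
Step 2: SE = SL - TL - NL + DI - DT = 203.85 - 63 - 76 + 25 - 6 = 83.85

83.85 dB


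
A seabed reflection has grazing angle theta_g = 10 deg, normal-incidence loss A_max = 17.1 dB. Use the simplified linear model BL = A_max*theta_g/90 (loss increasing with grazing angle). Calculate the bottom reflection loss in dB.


1.9 dB


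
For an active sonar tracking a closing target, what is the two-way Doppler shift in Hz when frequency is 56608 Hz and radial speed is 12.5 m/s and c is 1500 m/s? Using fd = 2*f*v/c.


943.47 Hz


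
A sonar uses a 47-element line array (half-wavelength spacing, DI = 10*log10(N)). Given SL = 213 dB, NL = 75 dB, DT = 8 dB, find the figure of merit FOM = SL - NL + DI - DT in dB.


Step 1: DI = 10*log10(47) = 16.72 dB
Step 2: FOM = SL - NL + DI - DT = 213 - 75 + 16.72 - 8 = 146.72

146.72 dB


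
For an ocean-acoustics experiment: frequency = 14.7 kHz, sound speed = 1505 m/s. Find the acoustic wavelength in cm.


10.24 cm


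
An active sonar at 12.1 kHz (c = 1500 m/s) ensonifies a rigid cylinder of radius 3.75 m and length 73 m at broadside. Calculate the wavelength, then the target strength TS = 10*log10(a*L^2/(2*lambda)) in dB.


Step 1: lambda = c/f = 1500/12100 = 0.12397 m
Step 2: TS = 10*log10(a*L^2/(2*lambda)) = 10*log10(3.75*73^2/(2*0.12397)) = 49.06

49.06 dB


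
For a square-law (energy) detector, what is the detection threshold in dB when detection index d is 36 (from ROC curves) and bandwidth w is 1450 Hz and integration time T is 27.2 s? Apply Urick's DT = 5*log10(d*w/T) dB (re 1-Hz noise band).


16.42 dB


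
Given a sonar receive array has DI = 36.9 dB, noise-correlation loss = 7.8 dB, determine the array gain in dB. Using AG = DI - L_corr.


AG = DI - L_corr = 36.9 - 7.8 = 29.1

29.1 dB


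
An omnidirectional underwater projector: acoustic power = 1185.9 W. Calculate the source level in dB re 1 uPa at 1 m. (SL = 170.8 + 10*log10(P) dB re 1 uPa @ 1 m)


201.54 dB


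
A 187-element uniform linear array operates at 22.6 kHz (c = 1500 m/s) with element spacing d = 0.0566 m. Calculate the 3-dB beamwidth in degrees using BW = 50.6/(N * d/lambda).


0.32 deg


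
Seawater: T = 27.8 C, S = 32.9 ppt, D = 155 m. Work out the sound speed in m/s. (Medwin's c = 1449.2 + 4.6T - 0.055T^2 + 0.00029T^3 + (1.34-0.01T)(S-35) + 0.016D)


c = 1449.2 + 4.6*27.8 - 0.055*27.8^2 + 0.00029*27.8^3 + (1.34 - 0.01*27.8)*(32.9 - 35) + 0.016*155 = 1541.05

1541.05 m/s


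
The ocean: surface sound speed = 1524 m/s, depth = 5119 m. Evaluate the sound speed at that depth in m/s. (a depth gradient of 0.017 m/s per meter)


1611.023 m/s


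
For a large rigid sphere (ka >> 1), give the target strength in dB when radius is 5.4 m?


TS = 10*log10(5.4^2 / 4) = 10*log10(7.29) = 8.63

8.63 dB


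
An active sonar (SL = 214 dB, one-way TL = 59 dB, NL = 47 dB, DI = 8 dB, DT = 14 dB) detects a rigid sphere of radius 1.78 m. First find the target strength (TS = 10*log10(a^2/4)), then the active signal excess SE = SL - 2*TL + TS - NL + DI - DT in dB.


Step 1: TS = 10*log10(1.78^2/4) = -1.01 dB
Step 2: SE = SL - 2*TL + TS - NL + DI - DT = 214 - 2*59 + (-1.01) - 47 + 8 - 14 = 41.99

41.99 dB


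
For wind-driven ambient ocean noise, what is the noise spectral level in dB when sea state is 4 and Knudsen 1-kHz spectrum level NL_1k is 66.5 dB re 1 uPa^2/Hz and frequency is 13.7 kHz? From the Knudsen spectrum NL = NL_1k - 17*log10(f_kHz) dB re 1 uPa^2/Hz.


NL = NL_1k - 17*log10(f_kHz) = 66.5 - 17*log10(13.7) = 66.5 - (19.32) = 47.18

47.18 dB


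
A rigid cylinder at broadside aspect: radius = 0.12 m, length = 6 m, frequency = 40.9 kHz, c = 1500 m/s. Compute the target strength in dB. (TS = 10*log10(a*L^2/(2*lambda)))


lambda = 1500/40900 = 0.03667 m
TS = 10*log10(0.12*6^2/(2*0.03667)) = 17.7

17.7 dB


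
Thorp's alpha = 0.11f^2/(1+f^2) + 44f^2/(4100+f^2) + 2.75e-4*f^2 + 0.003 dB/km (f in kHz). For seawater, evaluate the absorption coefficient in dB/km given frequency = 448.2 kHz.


f^2 = 200883.24
alpha = 0.11*200883.24/(1+200883.24) + 44*200883.24/(4100+200883.24) + 2.75e-4*200883.24 + 0.003 = 98.476

98.476 dB/km


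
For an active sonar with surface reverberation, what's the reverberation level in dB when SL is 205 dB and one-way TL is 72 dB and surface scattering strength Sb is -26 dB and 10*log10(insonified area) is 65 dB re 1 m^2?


RL = SL - 2*TL + Sb + 10*log10(A) = 205 - 2*72 + (-26) + 65 = 100

100 dB


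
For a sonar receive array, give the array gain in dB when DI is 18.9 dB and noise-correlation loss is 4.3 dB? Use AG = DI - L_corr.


AG = DI - L_corr = 18.9 - 4.3 = 14.6

14.6 dB


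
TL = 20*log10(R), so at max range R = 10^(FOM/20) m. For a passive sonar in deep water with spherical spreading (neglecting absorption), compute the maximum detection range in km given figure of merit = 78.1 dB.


At max range FOM = TL, so 20*log10(R) = 78.1
R = 10^(78.1/20) = 8035.26 m = 8.04 km

8.04 km


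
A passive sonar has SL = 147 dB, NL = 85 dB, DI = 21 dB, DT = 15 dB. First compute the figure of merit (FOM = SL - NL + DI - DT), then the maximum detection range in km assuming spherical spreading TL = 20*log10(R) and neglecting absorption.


Step 1: FOM = SL - NL + DI - DT = 147 - 85 + 21 - 15 = 68 dB
Step 2: at max range FOM = TL = 20*log10(R), so R = 10^(68/20) = 2511.89 m = 2.51 km

2.51 km


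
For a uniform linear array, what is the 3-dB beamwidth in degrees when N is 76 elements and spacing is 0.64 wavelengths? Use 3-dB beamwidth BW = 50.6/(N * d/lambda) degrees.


1.04 deg


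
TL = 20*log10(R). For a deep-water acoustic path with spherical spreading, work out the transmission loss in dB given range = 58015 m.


95.27 dB


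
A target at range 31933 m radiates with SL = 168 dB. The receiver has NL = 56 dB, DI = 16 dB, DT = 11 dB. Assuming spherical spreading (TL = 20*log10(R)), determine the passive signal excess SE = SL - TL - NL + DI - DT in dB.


Step 1: TL = 20*log10(31933) = 90.08 dB
Step 2: SE = 168 - 90.08 - 56 + 16 - 11 = 26.92

26.92 dB


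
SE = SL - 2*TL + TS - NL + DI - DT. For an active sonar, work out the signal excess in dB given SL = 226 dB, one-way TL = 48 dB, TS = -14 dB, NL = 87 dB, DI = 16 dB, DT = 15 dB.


SE = SL - 2*TL + TS - NL + DI - DT = 226 - 2*48 + (-14) - 87 + 16 - 15 = 30

30 dB


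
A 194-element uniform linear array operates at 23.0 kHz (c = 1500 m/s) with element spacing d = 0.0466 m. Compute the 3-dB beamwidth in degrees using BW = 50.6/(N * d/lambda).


Step 1: lambda = 1500/23000 = 0.06522 m
Step 2: d/lambda = 0.0466/0.06522 = 0.7145
Step 3: BW = 50.6/(N * d/lambda) = 50.6/(194 * 0.7145) = 0.37

0.37 deg


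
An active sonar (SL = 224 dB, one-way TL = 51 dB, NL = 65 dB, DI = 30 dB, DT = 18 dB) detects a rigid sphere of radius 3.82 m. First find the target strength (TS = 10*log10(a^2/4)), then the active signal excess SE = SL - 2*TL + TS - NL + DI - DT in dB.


Step 1: TS = 10*log10(3.82^2/4) = 5.62 dB
Step 2: SE = SL - 2*TL + TS - NL + DI - DT = 224 - 2*51 + (5.62) - 65 + 30 - 18 = 74.62

74.62 dB


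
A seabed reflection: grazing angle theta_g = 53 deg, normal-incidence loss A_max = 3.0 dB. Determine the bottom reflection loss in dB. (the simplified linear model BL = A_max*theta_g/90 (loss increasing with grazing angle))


BL = A_max * theta_g / 90 = 3.0 * 53 / 90 = 1.77

1.77 dB


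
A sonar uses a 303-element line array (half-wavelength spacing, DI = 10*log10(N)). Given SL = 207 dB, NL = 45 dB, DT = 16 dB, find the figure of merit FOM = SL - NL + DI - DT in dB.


170.81 dB


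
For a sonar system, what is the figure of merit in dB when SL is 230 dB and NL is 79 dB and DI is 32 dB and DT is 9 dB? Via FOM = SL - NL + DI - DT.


FOM = SL - NL + DI - DT = 230 - 79 + 32 - 9 = 174

174 dB


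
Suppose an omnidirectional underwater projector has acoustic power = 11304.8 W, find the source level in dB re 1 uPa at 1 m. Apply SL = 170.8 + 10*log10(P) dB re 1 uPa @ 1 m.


SL = 170.8 + 10*log10(11304.8) = 170.8 + 40.53 = 211.33

211.33 dB


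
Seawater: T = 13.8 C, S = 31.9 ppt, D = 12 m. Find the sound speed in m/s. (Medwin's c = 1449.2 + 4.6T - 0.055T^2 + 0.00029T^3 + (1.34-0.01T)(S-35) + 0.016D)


c = 1449.2 + 4.6*13.8 - 0.055*13.8^2 + 0.00029*13.8^3 + (1.34 - 0.01*13.8)*(31.9 - 35) + 0.016*12 = 1499.43

1499.43 m/s


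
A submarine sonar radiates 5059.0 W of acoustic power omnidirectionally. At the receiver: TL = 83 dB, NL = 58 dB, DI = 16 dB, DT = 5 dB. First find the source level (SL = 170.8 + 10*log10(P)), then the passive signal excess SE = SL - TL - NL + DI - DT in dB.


Step 1: SL = 170.8 + 10*log10(5059.0) = 207.84 dB
Step 2: SE = SL - TL - NL + DI - DT = 207.84 - 83 - 58 + 16 - 5 = 77.84

77.84 dB


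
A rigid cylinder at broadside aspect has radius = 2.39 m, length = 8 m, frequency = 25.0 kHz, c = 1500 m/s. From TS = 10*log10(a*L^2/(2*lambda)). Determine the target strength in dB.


lambda = 1500/25000 = 0.06 m
TS = 10*log10(2.39*8^2/(2*0.06)) = 31.05

31.05 dB


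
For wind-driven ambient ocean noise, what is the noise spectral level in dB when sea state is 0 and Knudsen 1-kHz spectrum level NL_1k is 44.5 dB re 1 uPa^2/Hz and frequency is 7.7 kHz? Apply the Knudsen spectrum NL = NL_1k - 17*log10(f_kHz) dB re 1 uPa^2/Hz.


NL = NL_1k - 17*log10(f_kHz) = 44.5 - 17*log10(7.7) = 44.5 - (15.07) = 29.43

29.43 dB
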